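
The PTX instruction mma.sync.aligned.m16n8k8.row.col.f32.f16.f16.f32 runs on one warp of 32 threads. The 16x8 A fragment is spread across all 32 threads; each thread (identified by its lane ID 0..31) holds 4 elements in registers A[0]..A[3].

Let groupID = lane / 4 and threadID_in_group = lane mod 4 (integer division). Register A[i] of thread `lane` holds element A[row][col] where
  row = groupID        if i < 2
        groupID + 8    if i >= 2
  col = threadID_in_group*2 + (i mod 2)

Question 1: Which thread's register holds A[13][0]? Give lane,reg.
20,2

r:13=>grp=5,rB=1  c:0=>tig=0,lo=0
L=5*4+0=20  i=1*2+0=2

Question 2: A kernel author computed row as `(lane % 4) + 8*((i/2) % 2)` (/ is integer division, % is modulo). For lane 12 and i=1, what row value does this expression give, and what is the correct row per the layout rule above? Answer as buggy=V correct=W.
`(lane % 4) + 8*((i/2) % 2)`[12,1]=>0
lane 12=>12/4=3, 12 mod 4=0
i=1  r:3+0=>3  c:2·0+1=>1
row: 0 vs 3

buggy=0 correct=3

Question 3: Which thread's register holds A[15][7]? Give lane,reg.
31,3

r: 15->gid=7,r8=1  c: 7->tid=3,i&1=1
L=7*4+3=31  i=1*2+1=3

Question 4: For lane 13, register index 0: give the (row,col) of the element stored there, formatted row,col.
3,2

L=13->gid=13>>2=3, tid=13&3=1
[0]->row 3+0=3  col 1·2+0=2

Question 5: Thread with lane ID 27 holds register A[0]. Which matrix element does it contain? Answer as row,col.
6,6

lane 27: gid=6 (27/4), tid=3 (27%4)
i=0: r=6+0=6, c=3*2+0=6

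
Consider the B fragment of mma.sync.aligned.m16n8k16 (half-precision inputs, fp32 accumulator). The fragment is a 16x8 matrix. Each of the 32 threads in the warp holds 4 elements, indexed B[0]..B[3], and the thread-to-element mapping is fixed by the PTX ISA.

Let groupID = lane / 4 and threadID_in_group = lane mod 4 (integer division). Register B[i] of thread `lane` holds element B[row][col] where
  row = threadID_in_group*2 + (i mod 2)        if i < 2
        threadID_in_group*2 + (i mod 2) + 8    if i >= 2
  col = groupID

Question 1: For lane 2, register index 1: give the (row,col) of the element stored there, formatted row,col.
5,0

2: g=0,t=2
[1] (2*2+1+0,0) = (5,0)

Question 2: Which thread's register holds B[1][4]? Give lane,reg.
16,1

c=4⇒gr=4  r=1⇒Rb=0,th=0,odd=1
L=4*4+0=16  i=0*2+1=1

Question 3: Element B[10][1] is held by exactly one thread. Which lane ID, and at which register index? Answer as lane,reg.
5,2

c: 1->gid=1  r: 10->r8=1,tid=1,i&1=0
L=1*4+1=5  i=1*2+0=2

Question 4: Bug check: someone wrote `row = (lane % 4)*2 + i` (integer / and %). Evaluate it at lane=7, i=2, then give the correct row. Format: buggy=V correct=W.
buggy=8 correct=14

`(lane % 4)*2 + i`[7,2]=>8
lane 7: grp=1 (7/4), tig=3 (7%4)
i=2: r=3*2+0+8=14, c=grp=1
row: 8 vs 14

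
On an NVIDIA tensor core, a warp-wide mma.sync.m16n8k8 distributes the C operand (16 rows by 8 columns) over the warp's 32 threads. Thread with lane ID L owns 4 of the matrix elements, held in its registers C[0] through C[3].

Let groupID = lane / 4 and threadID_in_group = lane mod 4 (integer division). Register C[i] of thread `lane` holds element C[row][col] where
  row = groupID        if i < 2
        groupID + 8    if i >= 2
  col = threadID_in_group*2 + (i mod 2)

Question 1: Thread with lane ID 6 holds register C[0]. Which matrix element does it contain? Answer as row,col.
1,4

6: gr=1,th=2
[0] (1+0,2*2+0) = (1,4)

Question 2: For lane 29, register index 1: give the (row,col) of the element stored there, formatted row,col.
lane 29: gid=7 (29/4), tid=1 (29%4)
i=1: r=7+0=7, c=1*2+1=3

7,3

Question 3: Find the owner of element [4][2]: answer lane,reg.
r:4=>grp=4,rB=0  c:2=>tig=1,lo=0
L=4*4+1=17  i=0*2+0=0

17,0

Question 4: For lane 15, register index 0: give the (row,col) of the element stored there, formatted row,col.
3,6

15: G=3,T=3
[0] (3+0,3*2+0) = (3,6)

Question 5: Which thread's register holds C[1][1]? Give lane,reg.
r: 1->gid=1,r8=0  c: 1->tid=0,i&1=1
L=1*4+0=4  i=0*2+1=1

4,1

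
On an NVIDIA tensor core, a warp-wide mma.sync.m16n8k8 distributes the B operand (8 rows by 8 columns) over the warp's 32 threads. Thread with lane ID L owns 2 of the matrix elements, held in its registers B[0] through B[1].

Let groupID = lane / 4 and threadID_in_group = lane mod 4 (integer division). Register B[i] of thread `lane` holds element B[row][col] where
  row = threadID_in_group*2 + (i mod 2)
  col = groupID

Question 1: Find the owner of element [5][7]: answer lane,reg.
c=7⇒gr=7  r=5⇒th=2,odd=1
L=7*4+2=30  i=1=1

30,1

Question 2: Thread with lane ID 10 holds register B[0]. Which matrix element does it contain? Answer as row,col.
4,2

L=10→G=10>>2=2, T=10&3=2
[0]→row 2·2+0=4  col G=2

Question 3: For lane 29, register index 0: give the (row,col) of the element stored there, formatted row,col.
lane 29: g=7 (29/4), t=1 (29%4)
i=0: r=1*2+0=2, c=g=7

2,7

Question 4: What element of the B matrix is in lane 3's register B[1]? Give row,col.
3: gr=0,th=3
[1] (3*2+1,0) = (7,0)

7,0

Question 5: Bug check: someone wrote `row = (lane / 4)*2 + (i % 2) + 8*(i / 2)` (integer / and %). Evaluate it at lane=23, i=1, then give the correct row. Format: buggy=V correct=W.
`(lane / 4)*2 + (i % 2) + 8*(i / 2)`[23,1]=>11
lane 23=>23/4=5, 23 mod 4=3
i=1  r:2·3+1=>7  c:5
row: 11 vs 7

buggy=11 correct=7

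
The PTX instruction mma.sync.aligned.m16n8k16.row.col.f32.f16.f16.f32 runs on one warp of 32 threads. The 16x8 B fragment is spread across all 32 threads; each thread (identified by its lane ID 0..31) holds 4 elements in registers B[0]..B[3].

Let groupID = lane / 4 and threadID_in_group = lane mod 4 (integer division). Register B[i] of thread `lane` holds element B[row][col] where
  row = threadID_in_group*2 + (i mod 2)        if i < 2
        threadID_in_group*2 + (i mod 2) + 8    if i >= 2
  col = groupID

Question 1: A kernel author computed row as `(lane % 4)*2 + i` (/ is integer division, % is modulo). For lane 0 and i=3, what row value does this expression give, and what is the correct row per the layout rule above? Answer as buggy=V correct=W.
buggy=3 correct=9

`(lane % 4)*2 + i`[0,3]->3
0: gid=0,tid=0
[3] (0*2+1+8,0) = (9,0)
row: 3 vs 9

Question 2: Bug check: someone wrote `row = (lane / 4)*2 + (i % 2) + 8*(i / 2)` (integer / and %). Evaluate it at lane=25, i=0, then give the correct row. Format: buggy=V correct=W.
buggy=12 correct=2

`(lane / 4)*2 + (i % 2) + 8*(i / 2)`[25,0]⇒12
lane 25: gr=6 (25/4), th=1 (25%4)
i=0: r=1*2+0+0=2, c=gr=6
row: 12 vs 2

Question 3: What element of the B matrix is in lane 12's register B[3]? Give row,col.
9,3

12: g=3,t=0
[3] (0*2+1+8,3) = (9,3)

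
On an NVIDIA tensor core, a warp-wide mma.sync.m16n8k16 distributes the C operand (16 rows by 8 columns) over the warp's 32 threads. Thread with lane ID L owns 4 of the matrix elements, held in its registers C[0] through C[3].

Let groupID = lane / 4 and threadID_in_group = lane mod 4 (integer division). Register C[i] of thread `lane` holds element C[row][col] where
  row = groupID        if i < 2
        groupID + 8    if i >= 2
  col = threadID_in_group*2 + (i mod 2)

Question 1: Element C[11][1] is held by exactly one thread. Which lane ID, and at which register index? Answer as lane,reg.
12,3

r:11=>grp=3,rB=1  c:1=>tig=0,lo=1
L=3*4+0=12  i=1*2+1=3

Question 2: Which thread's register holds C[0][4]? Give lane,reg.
2,0

r:0=>grp=0,rB=0  c:4=>tig=2,lo=0
L=0*4+2=2  i=0*2+0=0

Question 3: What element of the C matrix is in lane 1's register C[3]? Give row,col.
L=1=>grp=1>>2=0, tig=1&3=1
[3]=>row 0+8=8  col 1·2+1=3

8,3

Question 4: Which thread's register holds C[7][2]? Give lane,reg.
r=7⇒gr=7,Rb=0  c=2⇒th=1,odd=0
L=7*4+1=29  i=0*2+0=0

29,0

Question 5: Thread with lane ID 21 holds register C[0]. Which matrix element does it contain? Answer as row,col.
lane 21⇒21/4=5, 21 mod 4=1
i=0  r:5+0⇒5  c:2·1+0⇒2

5,2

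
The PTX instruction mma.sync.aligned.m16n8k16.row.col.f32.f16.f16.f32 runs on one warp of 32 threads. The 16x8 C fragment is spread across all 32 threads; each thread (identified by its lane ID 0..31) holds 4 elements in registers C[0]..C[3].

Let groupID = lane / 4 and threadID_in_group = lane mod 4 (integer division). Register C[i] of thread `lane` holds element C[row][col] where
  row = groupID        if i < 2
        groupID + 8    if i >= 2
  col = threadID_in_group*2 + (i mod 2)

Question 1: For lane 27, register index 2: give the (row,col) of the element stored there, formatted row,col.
lane 27: gid=6 (27/4), tid=3 (27%4)
i=2: r=6+8=14, c=3*2+0=6

14,6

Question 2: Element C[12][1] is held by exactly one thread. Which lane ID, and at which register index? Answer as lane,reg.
r=12→G=4,rhi=1  c=1→T=0,p=1
L=4*4+0=16  i=1*2+1=3

16,3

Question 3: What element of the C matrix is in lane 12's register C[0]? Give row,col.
lane 12→12/4=3, 12 mod 4=0
i=0  r:3+0→3  c:2·0+0→0

3,0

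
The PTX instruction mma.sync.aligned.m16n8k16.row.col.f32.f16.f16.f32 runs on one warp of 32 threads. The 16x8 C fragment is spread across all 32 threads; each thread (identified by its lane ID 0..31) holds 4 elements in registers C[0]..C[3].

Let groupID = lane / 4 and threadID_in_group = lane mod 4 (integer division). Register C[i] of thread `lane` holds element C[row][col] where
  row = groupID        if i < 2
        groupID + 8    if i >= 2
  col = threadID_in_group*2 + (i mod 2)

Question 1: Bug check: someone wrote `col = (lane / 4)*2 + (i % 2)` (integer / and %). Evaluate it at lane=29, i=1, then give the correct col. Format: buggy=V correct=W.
`(lane / 4)*2 + (i % 2)`[29,1]⇒15
lane 29: gr=7 (29/4), th=1 (29%4)
i=1: r=7+0=7, c=1*2+1=3
col: 15 vs 3

buggy=15 correct=3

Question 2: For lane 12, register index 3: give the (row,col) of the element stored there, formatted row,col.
11,1

lane 12=>12/4=3, 12 mod 4=0
i=3  r:3+8=>11  c:2·0+1=>1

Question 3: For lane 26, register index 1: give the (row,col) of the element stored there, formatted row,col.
6,5

26: gid=6,tid=2
[1] (6+0,2*2+1) = (6,5)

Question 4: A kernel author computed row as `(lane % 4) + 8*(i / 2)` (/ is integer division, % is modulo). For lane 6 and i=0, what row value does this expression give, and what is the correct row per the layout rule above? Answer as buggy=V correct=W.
buggy=2 correct=1

`(lane % 4) + 8*(i / 2)`[6,0]->2
lane 6: gid=1 (6/4), tid=2 (6%4)
i=0: r=1+0=1, c=2*2+0=4
row: 2 vs 1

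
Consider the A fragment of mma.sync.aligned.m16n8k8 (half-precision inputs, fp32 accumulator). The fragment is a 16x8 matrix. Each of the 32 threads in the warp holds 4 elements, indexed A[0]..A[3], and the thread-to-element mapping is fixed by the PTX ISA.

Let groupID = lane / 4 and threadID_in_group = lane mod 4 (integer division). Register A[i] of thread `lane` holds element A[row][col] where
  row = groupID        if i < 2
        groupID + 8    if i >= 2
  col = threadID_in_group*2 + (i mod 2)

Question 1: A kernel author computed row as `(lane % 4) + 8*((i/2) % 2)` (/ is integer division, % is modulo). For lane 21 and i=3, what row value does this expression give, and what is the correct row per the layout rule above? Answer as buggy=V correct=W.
buggy=9 correct=13

`(lane % 4) + 8*((i/2) % 2)`[21,3]->9
lane 21->21/4=5, 21 mod 4=1
i=3  r:5+8->13  c:2·1+1->3
row: 9 vs 13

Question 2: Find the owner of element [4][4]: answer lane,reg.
r: 4->gid=4,r8=0  c: 4->tid=2,i&1=0
L=4*4+2=18  i=0*2+0=0

18,0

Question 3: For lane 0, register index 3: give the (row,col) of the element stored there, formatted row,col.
lane 0: gr=0 (0/4), th=0 (0%4)
i=3: r=0+8=8, c=0*2+1=1

8,1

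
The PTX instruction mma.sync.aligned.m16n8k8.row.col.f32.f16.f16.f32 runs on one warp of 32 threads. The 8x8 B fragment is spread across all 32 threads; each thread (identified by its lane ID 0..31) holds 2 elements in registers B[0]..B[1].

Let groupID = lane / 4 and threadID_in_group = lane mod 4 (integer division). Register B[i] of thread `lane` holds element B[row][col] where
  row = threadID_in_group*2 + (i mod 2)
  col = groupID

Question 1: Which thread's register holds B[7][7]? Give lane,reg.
c=7⇒gr=7  r=7⇒th=3,odd=1
L=7*4+3=31  i=1=1

31,1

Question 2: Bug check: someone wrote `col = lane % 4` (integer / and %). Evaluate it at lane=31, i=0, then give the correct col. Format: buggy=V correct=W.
buggy=3 correct=7

`lane % 4`[31,0]->3
lane 31: g=7 (31/4), t=3 (31%4)
i=0: r=3*2+0=6, c=g=7
col: 3 vs 7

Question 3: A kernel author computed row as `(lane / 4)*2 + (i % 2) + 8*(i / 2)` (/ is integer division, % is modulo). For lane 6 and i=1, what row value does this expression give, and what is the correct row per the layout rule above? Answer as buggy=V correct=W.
buggy=3 correct=5

`(lane / 4)*2 + (i % 2) + 8*(i / 2)`[6,1]->3
6: gid=1,tid=2
[1] (2*2+1,1) = (5,1)
row: 3 vs 5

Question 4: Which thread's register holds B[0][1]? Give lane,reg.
4,0

c=1->g=1  r=0->t=0,b0=0
L=1*4+0=4  i=0=0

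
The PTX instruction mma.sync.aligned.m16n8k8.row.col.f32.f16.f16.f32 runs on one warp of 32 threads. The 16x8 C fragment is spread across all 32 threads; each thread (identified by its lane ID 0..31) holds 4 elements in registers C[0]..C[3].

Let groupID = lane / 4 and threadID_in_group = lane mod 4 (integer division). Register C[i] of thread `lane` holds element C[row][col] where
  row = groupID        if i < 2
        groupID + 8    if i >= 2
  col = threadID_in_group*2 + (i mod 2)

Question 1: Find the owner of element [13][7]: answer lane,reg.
23,3

r=13→G=5,rhi=1  c=7→T=3,p=1
L=5*4+3=23  i=1*2+1=3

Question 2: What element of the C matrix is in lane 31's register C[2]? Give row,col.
15,6

lane 31->31/4=7, 31 mod 4=3
i=2  r:7+8->15  c:2·3+0->6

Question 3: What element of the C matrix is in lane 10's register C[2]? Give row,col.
10,4

L=10->g=10>>2=2, t=10&3=2
[2]->row 2+8=10  col 2·2+0=4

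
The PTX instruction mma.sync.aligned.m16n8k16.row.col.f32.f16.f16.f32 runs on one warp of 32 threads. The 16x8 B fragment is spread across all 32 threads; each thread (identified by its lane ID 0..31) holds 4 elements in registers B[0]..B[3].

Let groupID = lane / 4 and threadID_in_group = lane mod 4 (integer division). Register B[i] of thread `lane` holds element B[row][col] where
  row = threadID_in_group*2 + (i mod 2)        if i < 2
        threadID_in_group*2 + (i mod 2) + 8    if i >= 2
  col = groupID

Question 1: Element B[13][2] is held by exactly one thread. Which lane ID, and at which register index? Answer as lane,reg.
10,3

c:2=>grp=2  r:13=>rB=1,tig=2,lo=1
L=2*4+2=10  i=1*2+1=3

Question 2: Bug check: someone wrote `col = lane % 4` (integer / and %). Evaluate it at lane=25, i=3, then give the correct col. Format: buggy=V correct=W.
`lane % 4`[25,3]⇒1
lane 25: gr=6 (25/4), th=1 (25%4)
i=3: r=1*2+1+8=11, c=gr=6
col: 1 vs 6

buggy=1 correct=6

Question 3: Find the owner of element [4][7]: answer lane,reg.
c:7=>grp=7  r:4=>rB=0,tig=2,lo=0
L=7*4+2=30  i=0*2+0=0

30,0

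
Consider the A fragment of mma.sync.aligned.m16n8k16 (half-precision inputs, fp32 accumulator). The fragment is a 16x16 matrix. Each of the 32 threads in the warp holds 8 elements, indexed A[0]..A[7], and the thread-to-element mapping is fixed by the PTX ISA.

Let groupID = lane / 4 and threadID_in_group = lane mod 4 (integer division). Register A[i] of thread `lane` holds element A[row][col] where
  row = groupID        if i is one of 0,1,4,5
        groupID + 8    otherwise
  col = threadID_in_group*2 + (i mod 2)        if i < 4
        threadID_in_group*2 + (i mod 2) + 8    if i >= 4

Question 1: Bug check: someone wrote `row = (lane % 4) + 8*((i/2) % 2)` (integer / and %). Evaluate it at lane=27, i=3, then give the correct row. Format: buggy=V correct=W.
`(lane % 4) + 8*((i/2) % 2)`[27,3]→11
lane 27→27/4=6, 27 mod 4=3
i=3  r:6+8→14  c:2·3+1+0→7
row: 11 vs 14

buggy=11 correct=14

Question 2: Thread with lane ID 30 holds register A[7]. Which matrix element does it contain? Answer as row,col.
15,13

L=30->gid=30>>2=7, tid=30&3=2
[7]->row 7+8=15  col 2·2+1+8=13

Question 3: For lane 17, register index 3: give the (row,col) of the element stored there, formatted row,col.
12,3

lane 17: gid=4 (17/4), tid=1 (17%4)
i=3: r=4+8=12, c=1*2+1+0=3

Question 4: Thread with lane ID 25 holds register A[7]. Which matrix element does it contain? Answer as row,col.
lane 25: g=6 (25/4), t=1 (25%4)
i=7: r=6+8=14, c=1*2+1+8=11

14,11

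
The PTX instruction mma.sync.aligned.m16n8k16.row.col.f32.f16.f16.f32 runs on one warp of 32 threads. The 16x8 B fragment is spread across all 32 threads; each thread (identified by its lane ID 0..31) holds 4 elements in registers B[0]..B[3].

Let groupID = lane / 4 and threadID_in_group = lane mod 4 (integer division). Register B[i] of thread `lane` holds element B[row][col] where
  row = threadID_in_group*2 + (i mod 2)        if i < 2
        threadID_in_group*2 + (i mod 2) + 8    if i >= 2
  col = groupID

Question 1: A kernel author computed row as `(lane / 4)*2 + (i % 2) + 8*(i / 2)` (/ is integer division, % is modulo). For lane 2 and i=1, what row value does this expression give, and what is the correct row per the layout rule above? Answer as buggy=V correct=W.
buggy=1 correct=5

`(lane / 4)*2 + (i % 2) + 8*(i / 2)`[2,1]->1
L=2->gid=2>>2=0, tid=2&3=2
[1]->row 2·2+1+0=5  col gid=0
row: 1 vs 5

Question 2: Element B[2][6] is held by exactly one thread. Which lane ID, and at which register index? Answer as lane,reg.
25,0

c: 6->gid=6  r: 2->r8=0,tid=1,i&1=0
L=6*4+1=25  i=0*2+0=0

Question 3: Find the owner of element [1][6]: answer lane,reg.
24,1

c=6->g=6  r=1->rb=0,t=0,b0=1
L=6*4+0=24  i=0*2+1=1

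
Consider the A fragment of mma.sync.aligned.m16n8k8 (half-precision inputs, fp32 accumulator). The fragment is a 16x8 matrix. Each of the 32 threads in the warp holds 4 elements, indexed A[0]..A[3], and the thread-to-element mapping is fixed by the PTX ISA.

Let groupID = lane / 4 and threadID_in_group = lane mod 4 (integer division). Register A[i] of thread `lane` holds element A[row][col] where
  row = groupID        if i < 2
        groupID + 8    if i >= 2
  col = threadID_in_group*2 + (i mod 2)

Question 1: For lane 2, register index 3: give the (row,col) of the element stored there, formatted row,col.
8,5

lane 2⇒2/4=0, 2 mod 4=2
i=3  r:0+8⇒8  c:2·2+1⇒5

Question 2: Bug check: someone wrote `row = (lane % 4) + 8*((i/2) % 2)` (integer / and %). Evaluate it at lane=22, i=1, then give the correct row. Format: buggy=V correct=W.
buggy=2 correct=5

`(lane % 4) + 8*((i/2) % 2)`[22,1]→2
lane 22→22/4=5, 22 mod 4=2
i=1  r:5+0→5  c:2·2+1→5
row: 2 vs 5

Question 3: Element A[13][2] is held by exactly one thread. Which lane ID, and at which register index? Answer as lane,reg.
r=13->g=5,rb=1  c=2->t=1,b0=0
L=5*4+1=21  i=1*2+0=2

21,2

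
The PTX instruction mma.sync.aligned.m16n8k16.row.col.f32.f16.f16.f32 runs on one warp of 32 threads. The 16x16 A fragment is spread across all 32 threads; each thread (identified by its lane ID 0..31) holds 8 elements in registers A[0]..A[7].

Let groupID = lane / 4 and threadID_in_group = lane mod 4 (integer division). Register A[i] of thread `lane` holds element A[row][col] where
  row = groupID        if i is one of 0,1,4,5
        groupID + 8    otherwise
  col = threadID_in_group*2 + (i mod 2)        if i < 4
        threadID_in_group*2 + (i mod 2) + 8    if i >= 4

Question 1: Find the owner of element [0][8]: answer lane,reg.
0,4

r=0->g=0,rb=0  c=8->cb=1,t=0,b0=0
L=0*4+0=0  i=1*4+0*2+0=4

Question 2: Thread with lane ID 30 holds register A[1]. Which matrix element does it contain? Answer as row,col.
L=30=>grp=30>>2=7, tig=30&3=2
[1]=>row 7+0=7  col 2·2+1+0=5

7,5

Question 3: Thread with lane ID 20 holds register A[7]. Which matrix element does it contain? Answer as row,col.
lane 20->20/4=5, 20 mod 4=0
i=7  r:5+8->13  c:2·0+1+8->9

13,9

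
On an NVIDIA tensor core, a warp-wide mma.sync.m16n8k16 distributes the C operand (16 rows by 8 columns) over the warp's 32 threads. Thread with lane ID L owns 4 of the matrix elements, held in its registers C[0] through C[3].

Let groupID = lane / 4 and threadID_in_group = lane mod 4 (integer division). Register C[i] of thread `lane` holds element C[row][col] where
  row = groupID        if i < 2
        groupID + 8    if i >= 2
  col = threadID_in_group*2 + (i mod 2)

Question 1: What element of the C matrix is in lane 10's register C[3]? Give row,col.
10,5

L=10->gid=10>>2=2, tid=10&3=2
[3]->row 2+8=10  col 2·2+1=5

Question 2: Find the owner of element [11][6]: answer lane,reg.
15,2

r=11⇒gr=3,Rb=1  c=6⇒th=3,odd=0
L=3*4+3=15  i=1*2+0=2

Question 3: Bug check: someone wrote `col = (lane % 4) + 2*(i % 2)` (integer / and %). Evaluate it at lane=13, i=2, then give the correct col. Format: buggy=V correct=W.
buggy=1 correct=2

`(lane % 4) + 2*(i % 2)`[13,2]->1
lane 13: gid=3 (13/4), tid=1 (13%4)
i=2: r=3+8=11, c=1*2+0=2
col: 1 vs 2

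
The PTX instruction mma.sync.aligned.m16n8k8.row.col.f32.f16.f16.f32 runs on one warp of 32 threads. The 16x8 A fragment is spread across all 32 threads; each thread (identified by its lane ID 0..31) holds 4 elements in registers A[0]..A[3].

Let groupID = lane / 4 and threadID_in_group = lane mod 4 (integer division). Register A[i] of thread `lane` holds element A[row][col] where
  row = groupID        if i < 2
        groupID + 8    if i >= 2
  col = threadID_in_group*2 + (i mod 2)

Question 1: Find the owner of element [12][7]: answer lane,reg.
r:12=>grp=4,rB=1  c:7=>tig=3,lo=1
L=4*4+3=19  i=1*2+1=3

19,3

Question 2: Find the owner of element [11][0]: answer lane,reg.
r=11⇒gr=3,Rb=1  c=0⇒th=0,odd=0
L=3*4+0=12  i=1*2+0=2

12,2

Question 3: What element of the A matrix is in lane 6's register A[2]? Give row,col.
9,4

lane 6: G=1 (6/4), T=2 (6%4)
i=2: r=1+8=9, c=2*2+0=4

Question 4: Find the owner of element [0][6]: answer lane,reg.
r=0⇒gr=0,Rb=0  c=6⇒th=3,odd=0
L=0*4+3=3  i=0*2+0=0

3,0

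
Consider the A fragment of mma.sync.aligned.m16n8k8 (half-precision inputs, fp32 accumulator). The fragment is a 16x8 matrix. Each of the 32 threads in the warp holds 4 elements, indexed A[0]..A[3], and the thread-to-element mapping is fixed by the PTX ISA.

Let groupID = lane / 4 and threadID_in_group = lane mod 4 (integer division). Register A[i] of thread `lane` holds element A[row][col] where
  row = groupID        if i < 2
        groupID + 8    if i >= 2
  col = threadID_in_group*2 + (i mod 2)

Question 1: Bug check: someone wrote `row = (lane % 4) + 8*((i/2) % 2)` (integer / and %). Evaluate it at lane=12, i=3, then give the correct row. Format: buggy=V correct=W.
buggy=8 correct=11

`(lane % 4) + 8*((i/2) % 2)`[12,3]=>8
lane 12=>12/4=3, 12 mod 4=0
i=3  r:3+8=>11  c:2·0+1=>1
row: 8 vs 11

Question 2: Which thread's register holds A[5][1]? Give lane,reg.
r=5→G=5,rhi=0  c=1→T=0,p=1
L=5*4+0=20  i=0*2+1=1

20,1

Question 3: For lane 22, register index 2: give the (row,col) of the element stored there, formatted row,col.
L=22→G=22>>2=5, T=22&3=2
[2]→row 5+8=13  col 2·2+0=4

13,4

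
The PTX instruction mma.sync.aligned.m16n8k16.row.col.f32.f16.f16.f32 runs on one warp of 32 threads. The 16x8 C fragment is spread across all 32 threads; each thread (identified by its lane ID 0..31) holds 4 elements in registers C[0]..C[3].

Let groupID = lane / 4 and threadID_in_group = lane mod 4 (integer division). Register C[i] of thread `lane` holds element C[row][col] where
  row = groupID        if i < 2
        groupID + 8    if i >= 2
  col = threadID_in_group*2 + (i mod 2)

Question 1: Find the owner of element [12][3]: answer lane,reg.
r: 12->gid=4,r8=1  c: 3->tid=1,i&1=1
L=4*4+1=17  i=1*2+1=3

17,3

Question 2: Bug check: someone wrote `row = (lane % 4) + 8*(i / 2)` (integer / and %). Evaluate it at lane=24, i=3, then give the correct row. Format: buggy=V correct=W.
`(lane % 4) + 8*(i / 2)`[24,3]⇒8
24: gr=6,th=0
[3] (6+8,0*2+1) = (14,1)
row: 8 vs 14

buggy=8 correct=14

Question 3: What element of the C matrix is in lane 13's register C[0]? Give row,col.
3,2

13: gr=3,th=1
[0] (3+0,1*2+0) = (3,2)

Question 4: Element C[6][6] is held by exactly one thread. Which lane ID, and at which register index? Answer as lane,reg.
27,0

r: 6->gid=6,r8=0  c: 6->tid=3,i&1=0
L=6*4+3=27  i=0*2+0=0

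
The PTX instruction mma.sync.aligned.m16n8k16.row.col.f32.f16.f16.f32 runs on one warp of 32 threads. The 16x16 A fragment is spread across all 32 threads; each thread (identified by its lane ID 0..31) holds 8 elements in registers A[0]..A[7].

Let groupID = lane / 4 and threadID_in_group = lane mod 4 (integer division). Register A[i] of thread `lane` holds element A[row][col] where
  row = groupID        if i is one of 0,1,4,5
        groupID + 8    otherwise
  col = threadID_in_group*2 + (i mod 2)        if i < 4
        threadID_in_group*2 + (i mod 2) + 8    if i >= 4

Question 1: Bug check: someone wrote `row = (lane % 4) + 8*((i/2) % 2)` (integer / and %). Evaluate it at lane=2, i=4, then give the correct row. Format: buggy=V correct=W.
`(lane % 4) + 8*((i/2) % 2)`[2,4]->2
L=2->gid=2>>2=0, tid=2&3=2
[4]->row 0+0=0  col 2·2+0+8=12
row: 2 vs 0

buggy=2 correct=0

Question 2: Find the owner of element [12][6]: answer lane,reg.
19,2

r=12⇒gr=4,Rb=1  c=6⇒Cb=0,th=3,odd=0
L=4*4+3=19  i=0*4+1*2+0=2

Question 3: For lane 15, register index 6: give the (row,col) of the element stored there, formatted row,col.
lane 15->15/4=3, 15 mod 4=3
i=6  r:3+8->11  c:2·3+0+8->14

11,14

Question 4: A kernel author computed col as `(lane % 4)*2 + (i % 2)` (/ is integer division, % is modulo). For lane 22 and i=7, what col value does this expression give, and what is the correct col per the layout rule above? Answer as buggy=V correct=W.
`(lane % 4)*2 + (i % 2)`[22,7]->5
22: g=5,t=2
[7] (5+8,2*2+1+8) = (13,13)
col: 5 vs 13

buggy=5 correct=13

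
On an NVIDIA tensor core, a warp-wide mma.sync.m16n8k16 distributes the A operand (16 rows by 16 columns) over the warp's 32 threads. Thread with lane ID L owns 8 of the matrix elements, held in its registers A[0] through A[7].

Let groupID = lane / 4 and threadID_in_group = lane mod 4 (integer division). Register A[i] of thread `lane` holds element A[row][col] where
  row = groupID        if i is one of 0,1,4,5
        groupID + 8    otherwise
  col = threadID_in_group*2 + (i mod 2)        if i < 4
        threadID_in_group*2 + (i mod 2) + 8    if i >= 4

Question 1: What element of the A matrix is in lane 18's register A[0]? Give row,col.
lane 18: G=4 (18/4), T=2 (18%4)
i=0: r=4+0=4, c=2*2+0+0=4

4,4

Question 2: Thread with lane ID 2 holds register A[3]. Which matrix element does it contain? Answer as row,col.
2: gid=0,tid=2
[3] (0+8,2*2+1+0) = (8,5)

8,5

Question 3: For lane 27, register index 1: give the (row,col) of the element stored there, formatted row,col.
6,7

L=27⇒gr=27>>2=6, th=27&3=3
[1]⇒row 6+0=6  col 3·2+1+0=7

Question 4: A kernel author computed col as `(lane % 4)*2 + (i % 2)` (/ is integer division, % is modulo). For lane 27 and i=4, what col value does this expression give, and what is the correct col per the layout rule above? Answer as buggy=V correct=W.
`(lane % 4)*2 + (i % 2)`[27,4]->6
lane 27->27/4=6, 27 mod 4=3
i=4  r:6+0->6  c:2·3+0+8->14
col: 6 vs 14

buggy=6 correct=14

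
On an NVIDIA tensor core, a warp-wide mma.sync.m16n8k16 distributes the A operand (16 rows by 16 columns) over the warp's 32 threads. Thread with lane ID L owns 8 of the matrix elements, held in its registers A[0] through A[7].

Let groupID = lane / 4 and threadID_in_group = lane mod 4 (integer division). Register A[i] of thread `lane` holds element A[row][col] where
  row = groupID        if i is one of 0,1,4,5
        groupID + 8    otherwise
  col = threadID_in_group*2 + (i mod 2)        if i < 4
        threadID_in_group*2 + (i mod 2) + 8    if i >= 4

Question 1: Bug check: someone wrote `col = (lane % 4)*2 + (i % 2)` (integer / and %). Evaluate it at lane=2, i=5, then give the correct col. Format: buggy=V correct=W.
buggy=5 correct=13

`(lane % 4)*2 + (i % 2)`[2,5]->5
lane 2: gid=0 (2/4), tid=2 (2%4)
i=5: r=0+0=0, c=2*2+1+8=13
col: 5 vs 13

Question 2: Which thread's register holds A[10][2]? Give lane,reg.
9,2

r=10→G=2,rhi=1  c=2→chi=0,T=1,p=0
L=2*4+1=9  i=0*4+1*2+0=2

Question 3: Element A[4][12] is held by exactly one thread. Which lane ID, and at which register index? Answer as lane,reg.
r=4->g=4,rb=0  c=12->cb=1,t=2,b0=0
L=4*4+2=18  i=1*4+0*2+0=4

18,4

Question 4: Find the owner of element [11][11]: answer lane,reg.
r=11⇒gr=3,Rb=1  c=11⇒Cb=1,th=1,odd=1
L=3*4+1=13  i=1*4+1*2+1=7

13,7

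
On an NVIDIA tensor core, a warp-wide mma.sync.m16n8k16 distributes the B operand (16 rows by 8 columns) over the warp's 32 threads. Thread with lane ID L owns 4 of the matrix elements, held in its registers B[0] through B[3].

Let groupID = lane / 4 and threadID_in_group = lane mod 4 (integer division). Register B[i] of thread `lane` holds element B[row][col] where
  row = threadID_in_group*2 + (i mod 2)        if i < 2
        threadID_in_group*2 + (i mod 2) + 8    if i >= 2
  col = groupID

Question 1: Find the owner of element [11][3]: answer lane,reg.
c=3→G=3  r=11→rhi=1,T=1,p=1
L=3*4+1=13  i=1*2+1=3

13,3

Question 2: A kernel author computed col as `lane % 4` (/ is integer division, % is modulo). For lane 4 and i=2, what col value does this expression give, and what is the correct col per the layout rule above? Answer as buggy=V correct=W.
buggy=0 correct=1

`lane % 4`[4,2]=>0
lane 4: grp=1 (4/4), tig=0 (4%4)
i=2: r=0*2+0+8=8, c=grp=1
col: 0 vs 1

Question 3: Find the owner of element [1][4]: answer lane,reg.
c=4->g=4  r=1->rb=0,t=0,b0=1
L=4*4+0=16  i=0*2+1=1

16,1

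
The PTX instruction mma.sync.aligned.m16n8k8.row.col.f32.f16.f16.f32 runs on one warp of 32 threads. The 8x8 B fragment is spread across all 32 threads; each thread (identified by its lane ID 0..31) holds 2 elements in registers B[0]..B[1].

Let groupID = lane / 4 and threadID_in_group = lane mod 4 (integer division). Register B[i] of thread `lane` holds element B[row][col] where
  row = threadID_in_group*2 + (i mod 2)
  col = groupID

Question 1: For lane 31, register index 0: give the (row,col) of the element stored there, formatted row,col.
31: gr=7,th=3
[0] (3*2+0,7) = (6,7)

6,7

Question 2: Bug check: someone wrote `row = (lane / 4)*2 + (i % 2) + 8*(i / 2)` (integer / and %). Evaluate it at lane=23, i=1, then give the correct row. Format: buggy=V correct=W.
buggy=11 correct=7

`(lane / 4)*2 + (i % 2) + 8*(i / 2)`[23,1]⇒11
lane 23: gr=5 (23/4), th=3 (23%4)
i=1: r=3*2+1=7, c=gr=5
row: 11 vs 7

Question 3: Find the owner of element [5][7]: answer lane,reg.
c=7⇒gr=7  r=5⇒th=2,odd=1
L=7*4+2=30  i=1=1

30,1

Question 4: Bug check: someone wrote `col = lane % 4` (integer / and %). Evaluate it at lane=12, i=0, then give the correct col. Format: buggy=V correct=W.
`lane % 4`[12,0]→0
L=12→G=12>>2=3, T=12&3=0
[0]→row 0·2+0=0  col G=3
col: 0 vs 3

buggy=0 correct=3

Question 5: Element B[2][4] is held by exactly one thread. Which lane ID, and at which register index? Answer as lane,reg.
c:4=>grp=4  r:2=>tig=1,lo=0
L=4*4+1=17  i=0=0

17,0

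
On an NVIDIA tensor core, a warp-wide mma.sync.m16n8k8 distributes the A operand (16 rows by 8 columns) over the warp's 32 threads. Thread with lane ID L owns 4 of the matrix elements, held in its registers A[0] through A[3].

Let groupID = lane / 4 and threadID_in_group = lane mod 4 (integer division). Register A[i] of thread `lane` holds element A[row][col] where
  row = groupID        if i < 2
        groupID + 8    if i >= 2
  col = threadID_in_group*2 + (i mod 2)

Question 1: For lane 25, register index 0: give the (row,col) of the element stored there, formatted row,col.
6,2

25: gr=6,th=1
[0] (6+0,1*2+0) = (6,2)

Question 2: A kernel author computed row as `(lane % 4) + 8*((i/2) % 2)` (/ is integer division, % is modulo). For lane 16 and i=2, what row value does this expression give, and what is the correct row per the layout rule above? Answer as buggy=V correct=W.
`(lane % 4) + 8*((i/2) % 2)`[16,2]->8
L=16->g=16>>2=4, t=16&3=0
[2]->row 4+8=12  col 0·2+0=0
row: 8 vs 12

buggy=8 correct=12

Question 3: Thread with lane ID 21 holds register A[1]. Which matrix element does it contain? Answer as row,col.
5,3

21: gr=5,th=1
[1] (5+0,1*2+1) = (5,3)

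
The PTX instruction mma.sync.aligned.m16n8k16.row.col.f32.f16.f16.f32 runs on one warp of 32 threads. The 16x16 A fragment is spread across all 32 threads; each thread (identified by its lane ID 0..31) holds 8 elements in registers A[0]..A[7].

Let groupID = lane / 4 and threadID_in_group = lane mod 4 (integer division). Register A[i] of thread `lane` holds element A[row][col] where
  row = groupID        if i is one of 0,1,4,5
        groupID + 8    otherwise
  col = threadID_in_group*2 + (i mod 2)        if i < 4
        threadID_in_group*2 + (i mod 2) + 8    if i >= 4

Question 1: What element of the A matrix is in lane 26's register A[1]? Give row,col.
L=26→G=26>>2=6, T=26&3=2
[1]→row 6+0=6  col 2·2+1+0=5

6,5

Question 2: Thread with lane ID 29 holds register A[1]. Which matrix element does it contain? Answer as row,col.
7,3

lane 29: gid=7 (29/4), tid=1 (29%4)
i=1: r=7+0=7, c=1*2+1+0=3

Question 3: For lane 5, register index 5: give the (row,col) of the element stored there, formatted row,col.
L=5=>grp=5>>2=1, tig=5&3=1
[5]=>row 1+0=1  col 1·2+1+8=11

1,11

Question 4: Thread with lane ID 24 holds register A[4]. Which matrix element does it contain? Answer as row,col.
lane 24: g=6 (24/4), t=0 (24%4)
i=4: r=6+0=6, c=0*2+0+8=8

6,8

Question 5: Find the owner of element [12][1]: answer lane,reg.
16,3

r=12→G=4,rhi=1  c=1→chi=0,T=0,p=1
L=4*4+0=16  i=0*4+1*2+1=3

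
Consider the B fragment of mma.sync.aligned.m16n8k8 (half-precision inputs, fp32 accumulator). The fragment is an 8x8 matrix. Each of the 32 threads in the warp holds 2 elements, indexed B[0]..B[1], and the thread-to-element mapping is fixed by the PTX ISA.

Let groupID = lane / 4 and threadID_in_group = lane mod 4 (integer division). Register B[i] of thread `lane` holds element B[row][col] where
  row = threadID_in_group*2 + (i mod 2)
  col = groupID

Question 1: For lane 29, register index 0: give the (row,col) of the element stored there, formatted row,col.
L=29⇒gr=29>>2=7, th=29&3=1
[0]⇒row 1·2+0=2  col gr=7

2,7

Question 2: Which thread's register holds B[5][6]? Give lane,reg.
c=6⇒gr=6  r=5⇒th=2,odd=1
L=6*4+2=26  i=1=1

26,1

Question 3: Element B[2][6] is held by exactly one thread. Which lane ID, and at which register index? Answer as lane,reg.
c: 6->gid=6  r: 2->tid=1,i&1=0
L=6*4+1=25  i=0=0

25,0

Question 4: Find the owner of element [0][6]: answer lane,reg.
24,0

c=6->g=6  r=0->t=0,b0=0
L=6*4+0=24  i=0=0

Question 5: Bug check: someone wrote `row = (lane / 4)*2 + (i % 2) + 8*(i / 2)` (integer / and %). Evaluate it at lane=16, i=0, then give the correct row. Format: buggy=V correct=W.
`(lane / 4)*2 + (i % 2) + 8*(i / 2)`[16,0]->8
lane 16->16/4=4, 16 mod 4=0
i=0  r:2·0+0->0  c:4
row: 8 vs 0

buggy=8 correct=0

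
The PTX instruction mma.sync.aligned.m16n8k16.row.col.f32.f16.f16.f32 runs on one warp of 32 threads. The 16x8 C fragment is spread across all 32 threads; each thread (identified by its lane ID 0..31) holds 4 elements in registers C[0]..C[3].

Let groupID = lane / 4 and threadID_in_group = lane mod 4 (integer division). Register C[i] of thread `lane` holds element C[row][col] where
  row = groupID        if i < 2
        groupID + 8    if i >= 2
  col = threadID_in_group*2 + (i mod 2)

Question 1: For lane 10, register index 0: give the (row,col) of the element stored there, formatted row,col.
lane 10->10/4=2, 10 mod 4=2
i=0  r:2+0->2  c:2·2+0->4

2,4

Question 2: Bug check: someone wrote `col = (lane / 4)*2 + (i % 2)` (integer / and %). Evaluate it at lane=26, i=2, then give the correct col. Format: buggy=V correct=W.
buggy=12 correct=4

`(lane / 4)*2 + (i % 2)`[26,2]->12
L=26->gid=26>>2=6, tid=26&3=2
[2]->row 6+8=14  col 2·2+0=4
col: 12 vs 4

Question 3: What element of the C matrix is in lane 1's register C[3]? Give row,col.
8,3

lane 1=>1/4=0, 1 mod 4=1
i=3  r:0+8=>8  c:2·1+1=>3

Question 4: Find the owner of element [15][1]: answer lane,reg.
28,3

r: 15->gid=7,r8=1  c: 1->tid=0,i&1=1
L=7*4+0=28  i=1*2+1=3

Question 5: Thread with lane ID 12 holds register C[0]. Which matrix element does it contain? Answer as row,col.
3,0

L=12=>grp=12>>2=3, tig=12&3=0
[0]=>row 3+0=3  col 0·2+0=0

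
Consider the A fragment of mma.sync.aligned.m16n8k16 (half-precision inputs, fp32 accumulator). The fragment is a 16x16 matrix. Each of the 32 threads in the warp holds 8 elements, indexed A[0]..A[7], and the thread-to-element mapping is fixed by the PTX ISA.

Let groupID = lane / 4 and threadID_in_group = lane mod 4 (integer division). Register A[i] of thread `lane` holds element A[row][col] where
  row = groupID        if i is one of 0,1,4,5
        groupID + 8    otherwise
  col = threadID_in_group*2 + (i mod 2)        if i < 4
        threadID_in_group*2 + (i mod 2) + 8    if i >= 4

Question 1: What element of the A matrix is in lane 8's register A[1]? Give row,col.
2,1

lane 8: G=2 (8/4), T=0 (8%4)
i=1: r=2+0=2, c=0*2+1+0=1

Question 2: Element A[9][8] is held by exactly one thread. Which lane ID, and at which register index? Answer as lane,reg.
r: 9->gid=1,r8=1  c: 8->c8=1,tid=0,i&1=0
L=1*4+0=4  i=1*4+1*2+0=6

4,6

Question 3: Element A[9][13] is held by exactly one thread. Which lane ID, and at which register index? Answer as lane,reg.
r=9→G=1,rhi=1  c=13→chi=1,T=2,p=1
L=1*4+2=6  i=1*4+1*2+1=7

6,7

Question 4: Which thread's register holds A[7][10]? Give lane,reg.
r=7->g=7,rb=0  c=10->cb=1,t=1,b0=0
L=7*4+1=29  i=1*4+0*2+0=4

29,4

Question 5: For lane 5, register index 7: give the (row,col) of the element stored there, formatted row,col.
9,11

5: grp=1,tig=1
[7] (1+8,1*2+1+8) = (9,11)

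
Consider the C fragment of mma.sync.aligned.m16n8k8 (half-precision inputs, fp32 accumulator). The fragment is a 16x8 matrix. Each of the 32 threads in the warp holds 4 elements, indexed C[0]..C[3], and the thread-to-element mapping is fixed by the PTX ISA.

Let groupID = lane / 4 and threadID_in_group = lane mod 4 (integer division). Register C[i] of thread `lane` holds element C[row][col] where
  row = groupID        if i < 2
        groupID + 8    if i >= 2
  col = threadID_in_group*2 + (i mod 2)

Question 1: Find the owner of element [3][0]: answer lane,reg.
12,0

r: 3->gid=3,r8=0  c: 0->tid=0,i&1=0
L=3*4+0=12  i=0*2+0=0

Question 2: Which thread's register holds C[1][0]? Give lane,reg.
4,0

r=1→G=1,rhi=0  c=0→T=0,p=0
L=1*4+0=4  i=0*2+0=0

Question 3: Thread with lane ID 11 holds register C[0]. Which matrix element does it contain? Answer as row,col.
lane 11->11/4=2, 11 mod 4=3
i=0  r:2+0->2  c:2·3+0->6

2,6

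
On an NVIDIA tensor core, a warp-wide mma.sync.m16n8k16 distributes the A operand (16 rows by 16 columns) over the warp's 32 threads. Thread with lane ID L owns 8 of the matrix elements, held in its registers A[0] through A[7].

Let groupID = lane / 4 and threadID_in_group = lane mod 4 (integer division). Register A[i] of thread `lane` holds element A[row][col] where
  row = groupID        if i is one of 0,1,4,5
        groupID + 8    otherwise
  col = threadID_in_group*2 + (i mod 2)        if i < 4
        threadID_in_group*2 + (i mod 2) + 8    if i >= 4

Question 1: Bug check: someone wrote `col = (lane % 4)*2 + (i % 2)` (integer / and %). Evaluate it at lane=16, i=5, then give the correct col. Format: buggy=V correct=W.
buggy=1 correct=9

`(lane % 4)*2 + (i % 2)`[16,5]=>1
lane 16: grp=4 (16/4), tig=0 (16%4)
i=5: r=4+0=4, c=0*2+1+8=9
col: 1 vs 9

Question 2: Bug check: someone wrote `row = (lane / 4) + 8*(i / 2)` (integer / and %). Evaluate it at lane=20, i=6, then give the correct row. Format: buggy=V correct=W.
`(lane / 4) + 8*(i / 2)`[20,6]->29
lane 20->20/4=5, 20 mod 4=0
i=6  r:5+8->13  c:2·0+0+8->8
row: 29 vs 13

buggy=29 correct=13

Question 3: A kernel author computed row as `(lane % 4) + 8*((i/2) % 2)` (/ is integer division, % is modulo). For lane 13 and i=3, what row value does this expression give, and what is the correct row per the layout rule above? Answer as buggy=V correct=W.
`(lane % 4) + 8*((i/2) % 2)`[13,3]=>9
L=13=>grp=13>>2=3, tig=13&3=1
[3]=>row 3+8=11  col 1·2+1+0=3
row: 9 vs 11

buggy=9 correct=11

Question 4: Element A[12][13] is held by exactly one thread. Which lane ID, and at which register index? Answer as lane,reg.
r=12→G=4,rhi=1  c=13→chi=1,T=2,p=1
L=4*4+2=18  i=1*4+1*2+1=7

18,7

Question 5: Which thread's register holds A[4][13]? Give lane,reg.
18,5

r=4⇒gr=4,Rb=0  c=13⇒Cb=1,th=2,odd=1
L=4*4+2=18  i=1*4+0*2+1=5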